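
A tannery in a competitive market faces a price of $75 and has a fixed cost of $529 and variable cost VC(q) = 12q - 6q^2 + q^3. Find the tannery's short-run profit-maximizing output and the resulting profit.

Profit = -$137 at q = 7

AVC = 12 - 6q + q^2; min AVC = $3 at q = 3. Since P = $75 ≥ min AVC, the firm produces.
MC = 12 - 12q + 3q^2. Setting P = MC and taking the root on the rising branch gives q* = 7.
TR = 75·7 = 525. TC = 529 + 133 = 662. Profit = 525 − 662 = -$137.
Shutting down would mean losing the fixed cost of $529, so operating at a loss of $137 is better by $392.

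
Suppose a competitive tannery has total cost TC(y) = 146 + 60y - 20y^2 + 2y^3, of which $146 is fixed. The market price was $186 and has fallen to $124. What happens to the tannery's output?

Output falls from 9 to 8

MC = 60 - 40y + 6y^2; the shutdown threshold is min AVC = $10 (at y = 5).
With P = $186 above the shutdown price, P = MC gives y = 9.
At P = $124 ≥ min AVC, set P = MC: y = 8. The firm stays open but cuts output.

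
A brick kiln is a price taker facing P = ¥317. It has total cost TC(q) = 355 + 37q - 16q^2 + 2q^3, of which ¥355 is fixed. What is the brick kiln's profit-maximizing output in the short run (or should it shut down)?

Produce at q = 10

Strip out fixed cost: VC = 37q - 16q^2 + 2q^3. Then AVC = 37 - 16q + 2q^2 and MC = 37 - 32q + 6q^2.
AVC hits its minimum where MC = AVC, at q = 4, giving min AVC = 37 - 16·4 + 2·4^2 = ¥5.
Because ¥317 ≥ ¥5, revenue can cover variable cost; the firm operates.
Solving P = MC: -280 - 32q + 6q^2 = 0 ⇒ q = -14/3 or 10. On the upward-sloping branch, q* = 10.
Check: AVC at q = 10 is ¥77 ≤ P, so revenue covers variable cost.
Profit = P·q − TC = 317·10 − 1125 = ¥2045.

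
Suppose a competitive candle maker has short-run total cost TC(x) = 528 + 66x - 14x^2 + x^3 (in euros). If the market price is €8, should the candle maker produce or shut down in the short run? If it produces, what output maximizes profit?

Shut down

Strip out fixed cost: VC = 66x - 14x^2 + x^3. Then AVC = 66 - 14x + x^2 and MC = 66 - 28x + 3x^2.
AVC is minimized where dAVC/dx = -14 + 2x = 0, at x = 7; min AVC = 66 - 14·7 + 7^2 = €17.
P = €8 lies below min AVC = €17; no output level covers variable cost.
The firm minimizes its loss by shutting down and losing only its fixed cost of €528.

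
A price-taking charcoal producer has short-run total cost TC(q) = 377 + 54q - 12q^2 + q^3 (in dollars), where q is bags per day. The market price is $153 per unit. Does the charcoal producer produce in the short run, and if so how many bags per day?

From TC, MC = TC'(q) = 54 - 24q + 3q^2 and AVC = VC/q = 54 - 12q + q^2.
AVC hits its minimum where MC = AVC, at q = 6, giving min AVC = 54 - 12·6 + 6^2 = $18.
Because $153 ≥ $18, revenue can cover variable cost; the firm operates.
P = MC gives -99 - 24q + 3q^2 = 0, with roots -3 and 11. Take the larger (rising MC): q* = 11.
Check: AVC at q = 11 is $43 ≤ P, so revenue covers variable cost.
Profit = P·q − TC = 153·11 − 850 = $833.

Produce at q = 11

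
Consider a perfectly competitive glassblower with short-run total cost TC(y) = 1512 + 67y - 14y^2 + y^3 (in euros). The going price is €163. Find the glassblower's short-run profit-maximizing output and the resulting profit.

Profit = -€72 at y = 12

AVC = 67 - 14y + y^2; min AVC = €18 at y = 7. Since P = €163 ≥ min AVC, the firm produces.
With MC = 67 - 28y + 3y^2, P = MC on the upward-sloping part at y* = 12.
TR = 163·12 = 1956. TC = 1512 + 516 = 2028. Profit = 1956 − 2028 = -€72.
Shutting down would mean losing the fixed cost of €1512, so operating at a loss of €72 is better by €1440.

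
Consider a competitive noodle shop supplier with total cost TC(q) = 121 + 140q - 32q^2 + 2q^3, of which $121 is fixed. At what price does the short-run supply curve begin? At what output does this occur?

$12 per unit, at q = 8

The firm shuts down when price falls below the minimum of average variable cost. AVC = VC/q = 140 - 32q + 2q^2.
At the minimum of AVC, MC = AVC. MC = 140 - 64q + 6q^2; setting MC = AVC gives 4q^2 - 32q = 0, so q = 8. min AVC = 12.
So the shutdown price is $12.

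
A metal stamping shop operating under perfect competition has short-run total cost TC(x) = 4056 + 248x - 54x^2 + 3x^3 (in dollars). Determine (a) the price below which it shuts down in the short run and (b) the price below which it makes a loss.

Shutdown price = $5; break-even price = $365

Shutdown price = min AVC. AVC = 248 - 54x + 3x^2, with vertex at x = 9 and minimum $5.
ATC = 4056/x + 248 - 54x + 3x^2. Setting dATC/dx = −4056/x^2 − 54 + 6x = 0 gives x = 13 (since 6·13^3 − 54·13^2 = 4056).
min ATC = 4056/13 + 248 − 54·13 + 3·13^2 = $365. That is the break-even price.
Between these two prices the firm operates at a loss; above $365 it earns a profit.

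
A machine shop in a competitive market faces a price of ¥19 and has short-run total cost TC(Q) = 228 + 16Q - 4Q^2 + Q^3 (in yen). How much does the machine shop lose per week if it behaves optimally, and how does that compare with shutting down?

AVC = 16 - 4Q + Q^2; min AVC = ¥12 at Q = 2. Since P = ¥19 ≥ min AVC, the firm produces.
MC = 16 - 8Q + 3Q^2. Setting P = MC and taking the root on the rising branch gives Q* = 3.
TR = 19·3 = 57. TC = 228 + 39 = 267. Profit = 57 − 267 = -¥210.
By producing, the firm covers all variable cost plus ¥18 of fixed cost; shutting down would lose the full ¥228.

Profit = -¥210 at Q = 3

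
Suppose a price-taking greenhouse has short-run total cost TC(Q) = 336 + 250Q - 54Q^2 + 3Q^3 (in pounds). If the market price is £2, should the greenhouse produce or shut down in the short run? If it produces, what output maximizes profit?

From TC, MC = TC'(Q) = 250 - 108Q + 9Q^2 and AVC = VC/Q = 250 - 54Q + 3Q^2.
AVC hits its minimum where MC = AVC, at Q = 9, giving min AVC = 250 - 54·9 + 3·9^2 = £7.
With P < min AVC (£2 < £7), every unit sold adds to the loss.
Best response: produce nothing and absorb the £336 fixed cost.

Shut down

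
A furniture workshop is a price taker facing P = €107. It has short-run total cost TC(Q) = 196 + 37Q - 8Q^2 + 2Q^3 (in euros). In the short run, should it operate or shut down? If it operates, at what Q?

Produce at Q = 5

Variable cost is VC = 37Q - 8Q^2 + 2Q^3, so AVC = VC/Q = 37 - 8Q + 2Q^2 and MC = dTC/dQ = 37 - 16Q + 6Q^2.
AVC is minimized where dAVC/dQ = -8 + 4Q = 0, at Q = 2; min AVC = 37 - 8·2 + 2·2^2 = €29.
Since P = €107 ≥ min AVC = €29, price covers variable cost and the firm should produce.
Solving P = MC: -70 - 16Q + 6Q^2 = 0 ⇒ Q = -7/3 or 5. On the upward-sloping branch, Q* = 5.
Check: AVC at Q = 5 is €47 ≤ P, so revenue covers variable cost.
Profit = P·Q − TC = 107·5 − 431 = €104.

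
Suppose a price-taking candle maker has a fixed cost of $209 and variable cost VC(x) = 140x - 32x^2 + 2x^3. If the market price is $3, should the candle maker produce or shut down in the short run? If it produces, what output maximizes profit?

Shut down

From TC, MC = TC'(x) = 140 - 64x + 6x^2 and AVC = VC/x = 140 - 32x + 2x^2.
AVC hits its minimum where MC = AVC, at x = 8, giving min AVC = 140 - 32·8 + 2·8^2 = $12.
P = $3 lies below min AVC = $12; no output level covers variable cost.
The firm minimizes its loss by shutting down and losing only its fixed cost of $209.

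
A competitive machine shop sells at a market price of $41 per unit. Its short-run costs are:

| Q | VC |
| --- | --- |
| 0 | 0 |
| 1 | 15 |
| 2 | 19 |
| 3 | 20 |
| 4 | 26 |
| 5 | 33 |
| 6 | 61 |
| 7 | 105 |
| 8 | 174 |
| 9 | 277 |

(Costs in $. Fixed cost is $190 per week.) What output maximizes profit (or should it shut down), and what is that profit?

Q = 6; profit = -$5

Compute π = P·Q − TC at each output: Q=0: -190; Q=1: -164; Q=2: -127; Q=3: -87; Q=4: -52; Q=5: -18; Q=6: -5; Q=7: -8; Q=8: -36; Q=9: -98.
Profit is maximized at Q = 6. AVC there is 61/6 = $10.17 ≤ P, so producing beats shutting down (which would give -$190).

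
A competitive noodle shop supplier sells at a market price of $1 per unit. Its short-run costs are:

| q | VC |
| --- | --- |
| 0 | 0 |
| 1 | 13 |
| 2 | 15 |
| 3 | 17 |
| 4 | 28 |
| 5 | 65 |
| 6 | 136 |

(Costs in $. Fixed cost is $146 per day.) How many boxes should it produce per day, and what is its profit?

Tabulate TR − TC: q=0: -146; q=1: -158; q=2: -159; q=3: -160; q=4: -170; q=5: -206; q=6: -276.
Profit is highest at q = 0. Equivalently, the lowest AVC in the table is 17/3 ≈ $5.67 at q = 3, and P = $1 falls below it — price never covers variable cost, so the firm shuts down and loses only its fixed cost.

q = 0 (shut down); profit = -$146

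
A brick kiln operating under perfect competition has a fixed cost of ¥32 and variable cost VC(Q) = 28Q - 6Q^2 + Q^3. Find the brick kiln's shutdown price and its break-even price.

AVC = 28 - 6Q + Q^2; minimized at Q = 3, giving min AVC = ¥19. That is the shutdown price.
ATC = 32/Q + 28 - 6Q + Q^2. Setting dATC/dQ = −32/Q^2 − 6 + 2Q = 0 gives Q = 4 (since 2·4^3 − 6·4^2 = 32).
min ATC = 32/4 + 28 − 6·4 + 4^2 = ¥28. That is the break-even price.
Between these two prices the firm operates at a loss; above ¥28 it earns a profit.

Shutdown price = ¥19; break-even price = ¥28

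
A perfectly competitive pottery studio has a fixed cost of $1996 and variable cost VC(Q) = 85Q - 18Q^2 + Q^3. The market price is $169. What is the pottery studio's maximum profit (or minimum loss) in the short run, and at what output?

AVC = 85 - 18Q + Q^2 has its minimum $4 at Q = 9; price $169 clears that bar, so the firm operates.
MC = 85 - 36Q + 3Q^2. Setting P = MC and taking the root on the rising branch gives Q* = 14.
TR = 169·14 = 2366. TC = 1996 + 406 = 2402. Profit = 2366 − 2402 = -$36.
Shutting down would mean losing the fixed cost of $1996, so operating at a loss of $36 is better by $1960.

Profit = -$36 at Q = 14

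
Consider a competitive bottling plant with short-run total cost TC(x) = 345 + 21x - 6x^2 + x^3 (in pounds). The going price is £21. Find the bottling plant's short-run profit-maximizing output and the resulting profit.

AVC = 21 - 6x + x^2; min AVC = £12 at x = 3. Since P = £21 ≥ min AVC, the firm produces.
MC = 21 - 12x + 3x^2. Setting P = MC and taking the root on the rising branch gives x* = 4.
TR = 21·4 = 84. TC = 345 + 52 = 397. Profit = 84 − 397 = -£313.
Shutting down would mean losing the fixed cost of £345, so operating at a loss of £313 is better by £32.

Profit = -£313 at x = 4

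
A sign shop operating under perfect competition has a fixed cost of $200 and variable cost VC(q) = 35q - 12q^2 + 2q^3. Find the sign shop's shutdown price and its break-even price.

Shutdown price = min AVC. AVC = 35 - 12q + 2q^2, with vertex at q = 3 and minimum $17.
ATC = 200/q + 35 - 12q + 2q^2. Setting dATC/dq = −200/q^2 − 12 + 4q = 0 gives q = 5 (since 4·5^3 − 12·5^2 = 200).
min ATC = 200/5 + 35 − 12·5 + 2·5^2 = $65. That is the break-even price.
For $17 ≤ P < $65 the firm produces at a loss; below $17 it shuts down.

Shutdown price = $17; break-even price = $65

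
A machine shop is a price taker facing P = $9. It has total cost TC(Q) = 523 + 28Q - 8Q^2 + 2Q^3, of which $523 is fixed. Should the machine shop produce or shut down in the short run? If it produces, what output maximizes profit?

Variable cost is VC = 28Q - 8Q^2 + 2Q^3, so AVC = VC/Q = 28 - 8Q + 2Q^2 and MC = dTC/dQ = 28 - 16Q + 6Q^2.
AVC is minimized where dAVC/dQ = -8 + 4Q = 0, at Q = 2; min AVC = 28 - 8·2 + 2·2^2 = $20.
Since P = $9 < min AVC = $20, price fails to cover variable cost at any output.
Best response: produce nothing and absorb the $523 fixed cost.

Shut down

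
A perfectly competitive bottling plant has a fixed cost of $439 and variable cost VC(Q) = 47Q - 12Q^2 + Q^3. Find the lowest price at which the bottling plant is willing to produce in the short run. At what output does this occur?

The firm shuts down when price falls below the minimum of average variable cost. AVC = VC/Q = 47 - 12Q + Q^2.
dAVC/dQ = -12 + 2Q = 0 gives Q = 6. min AVC = 47 - 12·6 + 6^2 = 11.
The firm shuts down for any P below $11.

$11 per unit, at Q = 6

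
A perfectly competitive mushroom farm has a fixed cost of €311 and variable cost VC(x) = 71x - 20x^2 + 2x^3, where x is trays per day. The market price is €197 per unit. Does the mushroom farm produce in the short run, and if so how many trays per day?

Produce at x = 9

Strip out fixed cost: VC = 71x - 20x^2 + 2x^3. Then AVC = 71 - 20x + 2x^2 and MC = 71 - 40x + 6x^2.
AVC hits its minimum where MC = AVC, at x = 5, giving min AVC = 71 - 20·5 + 2·5^2 = €21.
Since P = €197 ≥ min AVC = €21, price covers variable cost and the firm should produce.
Solving P = MC: -126 - 40x + 6x^2 = 0 ⇒ x = -7/3 or 9. On the upward-sloping branch, x* = 9.
Check: AVC at x = 9 is €53 ≤ P, so revenue covers variable cost.
Profit = P·x − TC = 197·9 − 788 = €985.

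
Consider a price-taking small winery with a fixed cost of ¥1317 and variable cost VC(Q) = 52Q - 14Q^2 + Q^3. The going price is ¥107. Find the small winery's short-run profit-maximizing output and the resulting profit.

Profit = -¥349 at Q = 11

AVC = 52 - 14Q + Q^2; min AVC = ¥3 at Q = 7. Since P = ¥107 ≥ min AVC, the firm produces.
MC = 52 - 28Q + 3Q^2. Setting P = MC and taking the root on the rising branch gives Q* = 11.
TR = 107·11 = 1177. TC = 1317 + 209 = 1526. Profit = 1177 − 1526 = -¥349.
That loss of ¥349 beats the ¥1317 the firm would lose by shutting down; producing recovers ¥968 of fixed cost.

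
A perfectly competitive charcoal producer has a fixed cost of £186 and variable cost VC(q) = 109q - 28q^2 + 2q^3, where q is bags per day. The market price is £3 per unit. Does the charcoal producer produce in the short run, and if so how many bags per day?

Shut down

Variable cost is VC = 109q - 28q^2 + 2q^3, so AVC = VC/q = 109 - 28q + 2q^2 and MC = dTC/dq = 109 - 56q + 6q^2.
The AVC parabola has its vertex at q = 28/4 = 7, where AVC = 109 - 28·7 + 2·7^2 = £11.
With P < min AVC (£3 < £11), every unit sold adds to the loss.
Shutting down limits the loss to fixed cost, £186.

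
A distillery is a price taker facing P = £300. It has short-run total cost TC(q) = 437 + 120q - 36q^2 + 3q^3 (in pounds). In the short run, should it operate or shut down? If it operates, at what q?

Variable cost is VC = 120q - 36q^2 + 3q^3, so AVC = VC/q = 120 - 36q + 3q^2 and MC = dTC/dq = 120 - 72q + 9q^2.
AVC hits its minimum where MC = AVC, at q = 6, giving min AVC = 120 - 36·6 + 3·6^2 = £12.
Since P = £300 ≥ min AVC = £12, price covers variable cost and the firm should produce.
Solving P = MC: -180 - 72q + 9q^2 = 0 ⇒ q = -2 or 10. On the upward-sloping branch, q* = 10.
Check: AVC at q = 10 is £60 ≤ P, so revenue covers variable cost.
Profit = P·q − TC = 300·10 − 1037 = £1963.

Produce at q = 10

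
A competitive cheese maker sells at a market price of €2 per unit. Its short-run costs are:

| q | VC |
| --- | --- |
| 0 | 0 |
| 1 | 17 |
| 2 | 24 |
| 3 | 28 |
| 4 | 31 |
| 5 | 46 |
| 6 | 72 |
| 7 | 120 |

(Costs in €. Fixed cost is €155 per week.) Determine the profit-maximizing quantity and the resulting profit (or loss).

q = 0 (shut down); profit = -€155

Compute π = P·q − TC at each output: q=0: -155; q=1: -170; q=2: -175; q=3: -177; q=4: -178; q=5: -191; q=6: -215; q=7: -261.
Profit is highest at q = 0. Equivalently, the lowest AVC in the table is 31/4 ≈ €7.75 at q = 4, and P = €2 falls below it — price never covers variable cost, so the firm shuts down and loses only its fixed cost.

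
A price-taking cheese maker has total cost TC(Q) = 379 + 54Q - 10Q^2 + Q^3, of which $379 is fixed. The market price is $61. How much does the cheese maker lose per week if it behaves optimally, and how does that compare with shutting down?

Profit = -$183 at Q = 7

AVC = 54 - 10Q + Q^2 has its minimum $29 at Q = 5; price $61 clears that bar, so the firm operates.
MC = 54 - 20Q + 3Q^2. Setting P = MC and taking the root on the rising branch gives Q* = 7.
TR = 61·7 = 427. TC = 379 + 231 = 610. Profit = 427 − 610 = -$183.
That loss of $183 beats the $379 the firm would lose by shutting down; producing recovers $196 of fixed cost.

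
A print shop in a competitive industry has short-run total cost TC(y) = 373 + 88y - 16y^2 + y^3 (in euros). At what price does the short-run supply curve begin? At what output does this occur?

€24 per unit, at y = 8

The shutdown price is the minimum of AVC. VC = 88y - 16y^2 + y^3, so AVC = 88 - 16y + y^2.
At the minimum of AVC, MC = AVC. MC = 88 - 32y + 3y^2; setting MC = AVC gives 2y^2 - 16y = 0, so y = 8. min AVC = 24.
For P < €24 the firm produces nothing.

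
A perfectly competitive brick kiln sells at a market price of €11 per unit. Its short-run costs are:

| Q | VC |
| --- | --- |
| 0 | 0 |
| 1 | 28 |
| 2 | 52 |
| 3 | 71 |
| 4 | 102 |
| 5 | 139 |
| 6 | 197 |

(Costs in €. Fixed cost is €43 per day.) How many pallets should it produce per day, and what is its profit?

Profit at each row (π = 11Q − TC): Q=0: -43; Q=1: -60; Q=2: -73; Q=3: -81; Q=4: -101; Q=5: -127; Q=6: -174.
Profit is highest at Q = 0. Equivalently, the lowest AVC in the table is 71/3 ≈ €23.67 at Q = 3, and P = €11 falls below it — price never covers variable cost, so the firm shuts down and loses only its fixed cost.

Q = 0 (shut down); profit = -€43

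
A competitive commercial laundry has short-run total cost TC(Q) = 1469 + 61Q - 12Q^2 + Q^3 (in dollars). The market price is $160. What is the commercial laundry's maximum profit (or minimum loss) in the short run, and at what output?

AVC = 61 - 12Q + Q^2 has its minimum $25 at Q = 6; price $160 clears that bar, so the firm operates.
MC = 61 - 24Q + 3Q^2. Setting P = MC and taking the root on the rising branch gives Q* = 11.
TR = 160·11 = 1760. TC = 1469 + 550 = 2019. Profit = 1760 − 2019 = -$259.
That loss of $259 beats the $1469 the firm would lose by shutting down; producing recovers $1210 of fixed cost.

Profit = -$259 at Q = 11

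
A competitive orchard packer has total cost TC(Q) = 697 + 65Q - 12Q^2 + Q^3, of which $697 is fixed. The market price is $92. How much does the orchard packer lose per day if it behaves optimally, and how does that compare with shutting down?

Profit = -$211 at Q = 9

AVC = 65 - 12Q + Q^2; min AVC = $29 at Q = 6. Since P = $92 ≥ min AVC, the firm produces.
MC = 65 - 24Q + 3Q^2. Setting P = MC and taking the root on the rising branch gives Q* = 9.
TR = 92·9 = 828. TC = 697 + 342 = 1039. Profit = 828 − 1039 = -$211.
By producing, the firm covers all variable cost plus $486 of fixed cost; shutting down would lose the full $697.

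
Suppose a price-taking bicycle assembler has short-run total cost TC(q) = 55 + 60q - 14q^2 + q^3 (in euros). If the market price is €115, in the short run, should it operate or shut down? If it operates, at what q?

Strip out fixed cost: VC = 60q - 14q^2 + q^3. Then AVC = 60 - 14q + q^2 and MC = 60 - 28q + 3q^2.
AVC hits its minimum where MC = AVC, at q = 7, giving min AVC = 60 - 14·7 + 7^2 = €11.
P = €115 exceeds min AVC = €11, so the firm stays open.
Solving P = MC: -55 - 28q + 3q^2 = 0 ⇒ q = -5/3 or 11. On the upward-sloping branch, q* = 11.
Check: AVC at q = 11 is €27 ≤ P, so revenue covers variable cost.
Profit = P·q − TC = 115·11 − 352 = €913.

Produce at q = 11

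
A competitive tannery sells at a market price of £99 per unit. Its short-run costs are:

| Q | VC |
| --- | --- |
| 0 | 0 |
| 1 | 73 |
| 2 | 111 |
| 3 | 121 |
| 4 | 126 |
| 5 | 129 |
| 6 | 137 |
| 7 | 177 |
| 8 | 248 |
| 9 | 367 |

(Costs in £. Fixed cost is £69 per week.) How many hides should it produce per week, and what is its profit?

Tabulate TR − TC: Q=0: -69; Q=1: -43; Q=2: 18; Q=3: 107; Q=4: 201; Q=5: 297; Q=6: 388; Q=7: 447; Q=8: 475; Q=9: 455.
Profit is maximized at Q = 8. AVC there is 248/8 = £31 ≤ P, so producing beats shutting down (which would give -£69).

Q = 8; profit = £475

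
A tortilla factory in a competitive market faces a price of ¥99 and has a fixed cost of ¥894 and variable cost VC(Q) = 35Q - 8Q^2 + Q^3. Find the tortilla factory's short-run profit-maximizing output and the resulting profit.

Profit = -¥382 at Q = 8

AVC = 35 - 8Q + Q^2; min AVC = ¥19 at Q = 4. Since P = ¥99 ≥ min AVC, the firm produces.
With MC = 35 - 16Q + 3Q^2, P = MC on the upward-sloping part at Q* = 8.
TR = 99·8 = 792. TC = 894 + 280 = 1174. Profit = 792 − 1174 = -¥382.
That loss of ¥382 beats the ¥894 the firm would lose by shutting down; producing recovers ¥512 of fixed cost.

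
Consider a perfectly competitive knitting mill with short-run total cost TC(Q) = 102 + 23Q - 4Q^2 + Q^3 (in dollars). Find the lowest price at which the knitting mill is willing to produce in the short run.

$19 per unit

The shutdown price is the minimum of AVC. VC = 23Q - 4Q^2 + Q^3, so AVC = 23 - 4Q + Q^2.
At the minimum of AVC, MC = AVC. MC = 23 - 8Q + 3Q^2; setting MC = AVC gives 2Q^2 - 4Q = 0, so Q = 2. min AVC = 19.
The firm shuts down for any P below $19.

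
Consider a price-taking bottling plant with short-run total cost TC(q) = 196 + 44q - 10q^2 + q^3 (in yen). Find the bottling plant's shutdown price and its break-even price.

Shutdown price = ¥19; break-even price = ¥51

Shutdown price = min AVC. AVC = 44 - 10q + q^2, with vertex at q = 5 and minimum ¥19.
ATC = 196/q + 44 - 10q + q^2. Setting dATC/dq = −196/q^2 − 10 + 2q = 0 gives q = 7 (since 2·7^3 − 10·7^2 = 196).
min ATC = 196/7 + 44 − 10·7 + 7^2 = ¥51. That is the break-even price.
Between these two prices the firm operates at a loss; above ¥51 it earns a profit.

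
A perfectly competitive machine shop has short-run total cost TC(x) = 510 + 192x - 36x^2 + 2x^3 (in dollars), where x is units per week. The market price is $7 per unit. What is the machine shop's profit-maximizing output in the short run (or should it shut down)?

Variable cost is VC = 192x - 36x^2 + 2x^3, so AVC = VC/x = 192 - 36x + 2x^2 and MC = dTC/dx = 192 - 72x + 6x^2.
AVC is minimized where dAVC/dx = -36 + 4x = 0, at x = 9; min AVC = 192 - 36·9 + 2·9^2 = $30.
Since P = $7 < min AVC = $30, price fails to cover variable cost at any output.
The firm minimizes its loss by shutting down and losing only its fixed cost of $510.

Shut down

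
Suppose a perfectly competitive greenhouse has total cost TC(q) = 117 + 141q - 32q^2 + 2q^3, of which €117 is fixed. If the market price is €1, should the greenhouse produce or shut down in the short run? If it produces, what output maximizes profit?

Variable cost is VC = 141q - 32q^2 + 2q^3, so AVC = VC/q = 141 - 32q + 2q^2 and MC = dTC/dq = 141 - 64q + 6q^2.
The AVC parabola has its vertex at q = 32/4 = 8, where AVC = 141 - 32·8 + 2·8^2 = €13.
P = €1 lies below min AVC = €13; no output level covers variable cost.
Shutting down limits the loss to fixed cost, €117.

Shut down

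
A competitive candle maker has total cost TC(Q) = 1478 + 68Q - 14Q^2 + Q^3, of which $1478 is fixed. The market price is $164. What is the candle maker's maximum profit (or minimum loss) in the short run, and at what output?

Profit = -$38 at Q = 12

AVC = 68 - 14Q + Q^2 has its minimum $19 at Q = 7; price $164 clears that bar, so the firm operates.
MC = 68 - 28Q + 3Q^2. Setting P = MC and taking the root on the rising branch gives Q* = 12.
TR = 164·12 = 1968. TC = 1478 + 528 = 2006. Profit = 1968 − 2006 = -$38.
By producing, the firm covers all variable cost plus $1440 of fixed cost; shutting down would lose the full $1478.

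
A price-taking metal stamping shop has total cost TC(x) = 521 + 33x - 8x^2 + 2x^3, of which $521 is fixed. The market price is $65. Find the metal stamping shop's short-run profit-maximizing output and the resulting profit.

AVC = 33 - 8x + 2x^2 has its minimum $25 at x = 2; price $65 clears that bar, so the firm operates.
MC = 33 - 16x + 6x^2. Setting P = MC and taking the root on the rising branch gives x* = 4.
TR = 65·4 = 260. TC = 521 + 132 = 653. Profit = 260 − 653 = -$393.
That loss of $393 beats the $521 the firm would lose by shutting down; producing recovers $128 of fixed cost.

Profit = -$393 at x = 4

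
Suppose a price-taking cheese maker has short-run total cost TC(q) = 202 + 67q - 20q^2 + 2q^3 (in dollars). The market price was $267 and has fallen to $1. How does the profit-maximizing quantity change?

AVC = 67 - 20q + 2q^2, minimized at q = 5 where min AVC = $17. MC = 67 - 40q + 6q^2.
At P = $267 ≥ min AVC, set P = MC on the rising branch: q = 10.
At P = $1 < min AVC = $17, price no longer covers variable cost at any output, so the firm shuts down: q = 0.

Output falls from 10 to 0 (the firm shuts down)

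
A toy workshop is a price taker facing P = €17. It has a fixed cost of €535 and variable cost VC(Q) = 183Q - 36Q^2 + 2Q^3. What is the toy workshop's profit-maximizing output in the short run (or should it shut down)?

Shut down

From TC, MC = TC'(Q) = 183 - 72Q + 6Q^2 and AVC = VC/Q = 183 - 36Q + 2Q^2.
The AVC parabola has its vertex at Q = 36/4 = 9, where AVC = 183 - 36·9 + 2·9^2 = €21.
Since P = €17 < min AVC = €21, price fails to cover variable cost at any output.
Best response: produce nothing and absorb the €535 fixed cost.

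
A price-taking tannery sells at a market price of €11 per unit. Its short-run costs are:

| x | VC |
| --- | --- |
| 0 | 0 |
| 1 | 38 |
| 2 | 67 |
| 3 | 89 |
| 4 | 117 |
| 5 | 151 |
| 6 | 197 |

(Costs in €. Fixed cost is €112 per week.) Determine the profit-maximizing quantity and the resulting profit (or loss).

Profit at each row (π = 11x − TC): x=0: -112; x=1: -139; x=2: -157; x=3: -168; x=4: -185; x=5: -208; x=6: -243.
Profit is highest at x = 0. Equivalently, the lowest AVC in the table is 117/4 ≈ €29.25 at x = 4, and P = €11 falls below it — price never covers variable cost, so the firm shuts down and loses only its fixed cost.

x = 0 (shut down); profit = -€112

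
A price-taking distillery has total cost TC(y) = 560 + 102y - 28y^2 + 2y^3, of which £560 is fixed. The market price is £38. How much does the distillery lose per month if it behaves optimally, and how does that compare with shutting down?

AVC = 102 - 28y + 2y^2; min AVC = £4 at y = 7. Since P = £38 ≥ min AVC, the firm produces.
MC = 102 - 56y + 6y^2. Setting P = MC and taking the root on the rising branch gives y* = 8.
TR = 38·8 = 304. TC = 560 + 48 = 608. Profit = 304 − 608 = -£304.
Shutting down would mean losing the fixed cost of £560, so operating at a loss of £304 is better by £256.

Profit = -£304 at y = 8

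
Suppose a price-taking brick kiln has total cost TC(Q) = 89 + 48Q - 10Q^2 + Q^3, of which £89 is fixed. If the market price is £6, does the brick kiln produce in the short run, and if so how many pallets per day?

Variable cost is VC = 48Q - 10Q^2 + Q^3, so AVC = VC/Q = 48 - 10Q + Q^2 and MC = dTC/dQ = 48 - 20Q + 3Q^2.
AVC hits its minimum where MC = AVC, at Q = 5, giving min AVC = 48 - 10·5 + 5^2 = £23.
Since P = £6 < min AVC = £23, price fails to cover variable cost at any output.
Best response: produce nothing and absorb the £89 fixed cost.

Shut down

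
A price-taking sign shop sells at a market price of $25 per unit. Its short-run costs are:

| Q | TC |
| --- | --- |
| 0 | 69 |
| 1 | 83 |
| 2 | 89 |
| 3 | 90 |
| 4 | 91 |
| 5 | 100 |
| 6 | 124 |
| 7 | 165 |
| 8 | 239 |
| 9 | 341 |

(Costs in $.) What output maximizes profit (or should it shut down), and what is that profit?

Compute π = P·Q − TC at each output: Q=0: -69; Q=1: -58; Q=2: -39; Q=3: -15; Q=4: 9; Q=5: 25; Q=6: 26; Q=7: 10; Q=8: -39; Q=9: -116.
Profit is maximized at Q = 6. AVC there is 55/6 = $9.17 ≤ P, so producing beats shutting down (which would give -$69).

Q = 6; profit = $26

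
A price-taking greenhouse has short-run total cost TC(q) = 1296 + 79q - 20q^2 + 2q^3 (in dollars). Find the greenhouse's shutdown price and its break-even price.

AVC = 79 - 20q + 2q^2; minimized at q = 5, giving min AVC = $29. That is the shutdown price.
ATC = 1296/q + 79 - 20q + 2q^2. Setting dATC/dq = −1296/q^2 − 20 + 4q = 0 gives q = 9 (since 4·9^3 − 20·9^2 = 1296).
min ATC = 1296/9 + 79 − 20·9 + 2·9^2 = $205. That is the break-even price.
For $29 ≤ P < $205 the firm produces at a loss; below $29 it shuts down.

Shutdown price = $29; break-even price = $205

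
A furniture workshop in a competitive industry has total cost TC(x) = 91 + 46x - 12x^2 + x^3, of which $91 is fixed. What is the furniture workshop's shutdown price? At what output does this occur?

The shutdown price is the minimum of AVC. VC = 46x - 12x^2 + x^3, so AVC = 46 - 12x + x^2.
At the minimum of AVC, MC = AVC. MC = 46 - 24x + 3x^2; setting MC = AVC gives 2x^2 - 12x = 0, so x = 6. min AVC = 10.
For P < $10 the firm produces nothing.

$10 per unit, at x = 6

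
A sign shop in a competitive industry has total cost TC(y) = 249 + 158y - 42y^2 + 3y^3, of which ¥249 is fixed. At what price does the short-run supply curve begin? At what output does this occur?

¥11 per unit, at y = 7

The firm shuts down when price falls below the minimum of average variable cost. AVC = VC/y = 158 - 42y + 3y^2.
dAVC/dy = -42 + 6y = 0 gives y = 7. min AVC = 158 - 42·7 + 3·7^2 = 11.
For P < ¥11 the firm produces nothing.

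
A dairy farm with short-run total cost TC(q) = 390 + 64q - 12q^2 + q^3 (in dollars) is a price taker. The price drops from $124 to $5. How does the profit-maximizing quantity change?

MC = 64 - 24q + 3q^2; the shutdown threshold is min AVC = $28 (at q = 6).
At P = $124 ≥ min AVC, set P = MC on the rising branch: q = 10.
At P = $5 < min AVC = $28, price no longer covers variable cost at any output, so the firm shuts down: q = 0.

Output falls from 10 to 0 (the firm shuts down)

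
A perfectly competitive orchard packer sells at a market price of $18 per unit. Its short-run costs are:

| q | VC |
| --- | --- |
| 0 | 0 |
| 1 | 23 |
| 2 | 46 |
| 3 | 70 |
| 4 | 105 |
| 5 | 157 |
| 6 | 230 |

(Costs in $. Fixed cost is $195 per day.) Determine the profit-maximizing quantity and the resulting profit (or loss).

Profit at each row (π = 18q − TC): q=0: -195; q=1: -200; q=2: -205; q=3: -211; q=4: -228; q=5: -262; q=6: -317.
Profit is highest at q = 0. Equivalently, the lowest AVC in the table is 23/1 ≈ $23 at q = 1, and P = $18 falls below it — price never covers variable cost, so the firm shuts down and loses only its fixed cost.

q = 0 (shut down); profit = -$195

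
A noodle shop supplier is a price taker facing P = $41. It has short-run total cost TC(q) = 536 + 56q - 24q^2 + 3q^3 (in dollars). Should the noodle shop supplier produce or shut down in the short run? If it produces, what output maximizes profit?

Produce at q = 5

From TC, MC = TC'(q) = 56 - 48q + 9q^2 and AVC = VC/q = 56 - 24q + 3q^2.
AVC is minimized where dAVC/dq = -24 + 6q = 0, at q = 4; min AVC = 56 - 24·4 + 3·4^2 = $8.
Because $41 ≥ $8, revenue can cover variable cost; the firm operates.
Set P = MC: 41 = 56 - 48q + 9q^2 → 15 - 48q + 9q^2 = 0. The roots are q = 1/3 and q = 5; the profit-maximizing output is on the rising part of MC, so q* = 5.
Check: AVC at q = 5 is $11 ≤ P, so revenue covers variable cost.
Profit = P·q − TC = 41·5 − 591 = -$386, a loss, but smaller than the $536 fixed cost the firm would lose by shutting down.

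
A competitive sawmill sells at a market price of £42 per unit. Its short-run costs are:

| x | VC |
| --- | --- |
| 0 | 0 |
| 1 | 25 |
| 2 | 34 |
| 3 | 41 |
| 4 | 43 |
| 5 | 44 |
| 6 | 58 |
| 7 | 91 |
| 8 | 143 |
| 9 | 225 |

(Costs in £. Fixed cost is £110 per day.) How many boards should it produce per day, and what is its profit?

Tabulate TR − TC: x=0: -110; x=1: -93; x=2: -60; x=3: -25; x=4: 15; x=5: 56; x=6: 84; x=7: 93; x=8: 83; x=9: 43.
Profit is maximized at x = 7. AVC there is 91/7 = £13 ≤ P, so producing beats shutting down (which would give -£110).

x = 7; profit = £93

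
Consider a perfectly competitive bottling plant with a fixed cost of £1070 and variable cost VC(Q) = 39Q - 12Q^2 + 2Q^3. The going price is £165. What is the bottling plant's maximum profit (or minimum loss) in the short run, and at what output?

Profit = -£286 at Q = 7

AVC = 39 - 12Q + 2Q^2; min AVC = £21 at Q = 3. Since P = £165 ≥ min AVC, the firm produces.
With MC = 39 - 24Q + 6Q^2, P = MC on the upward-sloping part at Q* = 7.
TR = 165·7 = 1155. TC = 1070 + 371 = 1441. Profit = 1155 − 1441 = -£286.
Shutting down would mean losing the fixed cost of £1070, so operating at a loss of £286 is better by £784.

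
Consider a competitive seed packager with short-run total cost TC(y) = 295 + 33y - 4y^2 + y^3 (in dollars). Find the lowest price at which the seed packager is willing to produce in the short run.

$29 per unit

The firm shuts down when price falls below the minimum of average variable cost. AVC = VC/y = 33 - 4y + y^2.
dAVC/dy = -4 + 2y = 0 gives y = 2. min AVC = 33 - 4·2 + 2^2 = 29.
For P < $29 the firm produces nothing.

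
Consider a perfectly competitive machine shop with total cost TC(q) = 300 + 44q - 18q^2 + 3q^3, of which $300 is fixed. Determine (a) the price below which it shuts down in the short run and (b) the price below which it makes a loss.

AVC = 44 - 18q + 3q^2; minimized at q = 3, giving min AVC = $17. That is the shutdown price.
ATC = 300/q + 44 - 18q + 3q^2. Setting dATC/dq = −300/q^2 − 18 + 6q = 0 gives q = 5 (since 6·5^3 − 18·5^2 = 300).
min ATC = 300/5 + 44 − 18·5 + 3·5^2 = $89. That is the break-even price.
For $17 ≤ P < $89 the firm produces at a loss; below $17 it shuts down.

Shutdown price = $17; break-even price = $89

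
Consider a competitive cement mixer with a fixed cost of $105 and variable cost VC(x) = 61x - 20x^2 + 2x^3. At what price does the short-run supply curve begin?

$11 per unit

Short-run supply begins at min AVC. From VC = 61x - 20x^2 + 2x^3, AVC = 61 - 20x + 2x^2.
At the minimum of AVC, MC = AVC. MC = 61 - 40x + 6x^2; setting MC = AVC gives 4x^2 - 20x = 0, so x = 5. min AVC = 11.
The firm shuts down for any P below $11.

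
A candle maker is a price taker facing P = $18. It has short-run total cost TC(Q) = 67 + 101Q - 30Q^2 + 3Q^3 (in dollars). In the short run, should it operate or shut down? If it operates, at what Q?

Variable cost is VC = 101Q - 30Q^2 + 3Q^3, so AVC = VC/Q = 101 - 30Q + 3Q^2 and MC = dTC/dQ = 101 - 60Q + 9Q^2.
The AVC parabola has its vertex at Q = 30/6 = 5, where AVC = 101 - 30·5 + 3·5^2 = $26.
With P < min AVC ($18 < $26), every unit sold adds to the loss.
The firm minimizes its loss by shutting down and losing only its fixed cost of $67.

Shut down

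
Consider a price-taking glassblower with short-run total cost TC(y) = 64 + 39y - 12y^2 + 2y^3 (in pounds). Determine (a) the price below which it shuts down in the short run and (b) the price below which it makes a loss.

Shutdown price = £21; break-even price = £39

AVC = 39 - 12y + 2y^2; minimized at y = 3, giving min AVC = £21. That is the shutdown price.
ATC = 64/y + 39 - 12y + 2y^2. Setting dATC/dy = −64/y^2 − 12 + 4y = 0 gives y = 4 (since 4·4^3 − 12·4^2 = 64).
min ATC = 64/4 + 39 − 12·4 + 2·4^2 = £39. That is the break-even price.
Between these two prices the firm operates at a loss; above £39 it earns a profit.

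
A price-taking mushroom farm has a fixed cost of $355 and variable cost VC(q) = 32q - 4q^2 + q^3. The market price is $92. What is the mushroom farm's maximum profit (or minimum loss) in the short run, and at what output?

Profit = -$67 at q = 6

AVC = 32 - 4q + q^2 has its minimum $28 at q = 2; price $92 clears that bar, so the firm operates.
MC = 32 - 8q + 3q^2. Setting P = MC and taking the root on the rising branch gives q* = 6.
TR = 92·6 = 552. TC = 355 + 264 = 619. Profit = 552 − 619 = -$67.
By producing, the firm covers all variable cost plus $288 of fixed cost; shutting down would lose the full $355.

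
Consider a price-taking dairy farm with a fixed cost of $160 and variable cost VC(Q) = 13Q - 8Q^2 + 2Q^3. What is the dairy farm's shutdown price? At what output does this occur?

$5 per unit, at Q = 2

The firm shuts down when price falls below the minimum of average variable cost. AVC = VC/Q = 13 - 8Q + 2Q^2.
dAVC/dQ = -8 + 4Q = 0 gives Q = 2. min AVC = 13 - 8·2 + 2·2^2 = 5.
So the shutdown price is $5.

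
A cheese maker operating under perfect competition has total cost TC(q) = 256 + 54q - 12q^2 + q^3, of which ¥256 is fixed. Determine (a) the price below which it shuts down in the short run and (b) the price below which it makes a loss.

Shutdown price = min AVC. AVC = 54 - 12q + q^2, with vertex at q = 6 and minimum ¥18.
ATC = 256/q + 54 - 12q + q^2. Setting dATC/dq = −256/q^2 − 12 + 2q = 0 gives q = 8 (since 2·8^3 − 12·8^2 = 256).
min ATC = 256/8 + 54 − 12·8 + 8^2 = ¥54. That is the break-even price.
For ¥18 ≤ P < ¥54 the firm produces at a loss; below ¥18 it shuts down.

Shutdown price = ¥18; break-even price = ¥54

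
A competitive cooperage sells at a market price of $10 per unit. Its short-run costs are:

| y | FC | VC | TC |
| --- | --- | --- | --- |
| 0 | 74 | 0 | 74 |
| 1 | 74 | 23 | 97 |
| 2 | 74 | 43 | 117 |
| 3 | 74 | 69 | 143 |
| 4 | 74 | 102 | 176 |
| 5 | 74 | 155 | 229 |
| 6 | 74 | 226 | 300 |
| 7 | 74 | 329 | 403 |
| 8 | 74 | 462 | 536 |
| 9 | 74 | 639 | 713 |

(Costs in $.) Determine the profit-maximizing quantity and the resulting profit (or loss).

y = 0 (shut down); profit = -$74

Profit at each row (π = 10y − TC): y=0: -74; y=1: -87; y=2: -97; y=3: -113; y=4: -136; y=5: -179; y=6: -240; y=7: -333; y=8: -456; y=9: -623.
Profit is highest at y = 0. Equivalently, the lowest AVC in the table is 43/2 ≈ $21.50 at y = 2, and P = $10 falls below it — price never covers variable cost, so the firm shuts down and loses only its fixed cost.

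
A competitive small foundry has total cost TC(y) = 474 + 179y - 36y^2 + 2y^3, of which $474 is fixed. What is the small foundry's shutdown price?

$17 per unit

Short-run supply begins at min AVC. From VC = 179y - 36y^2 + 2y^3, AVC = 179 - 36y + 2y^2.
dAVC/dy = -36 + 4y = 0 gives y = 9. min AVC = 179 - 36·9 + 2·9^2 = 17.
So the shutdown price is $17.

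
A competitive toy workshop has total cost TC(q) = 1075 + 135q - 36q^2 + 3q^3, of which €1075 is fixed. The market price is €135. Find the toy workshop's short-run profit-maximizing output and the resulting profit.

AVC = 135 - 36q + 3q^2; min AVC = €27 at q = 6. Since P = €135 ≥ min AVC, the firm produces.
With MC = 135 - 72q + 9q^2, P = MC on the upward-sloping part at q* = 8.
TR = 135·8 = 1080. TC = 1075 + 312 = 1387. Profit = 1080 − 1387 = -€307.
By producing, the firm covers all variable cost plus €768 of fixed cost; shutting down would lose the full €1075.

Profit = -€307 at q = 8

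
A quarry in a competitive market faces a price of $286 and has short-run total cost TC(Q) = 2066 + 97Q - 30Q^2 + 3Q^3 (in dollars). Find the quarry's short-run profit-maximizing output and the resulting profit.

Profit = -$122 at Q = 9

AVC = 97 - 30Q + 3Q^2 has its minimum $22 at Q = 5; price $286 clears that bar, so the firm operates.
With MC = 97 - 60Q + 9Q^2, P = MC on the upward-sloping part at Q* = 9.
TR = 286·9 = 2574. TC = 2066 + 630 = 2696. Profit = 2574 − 2696 = -$122.
Shutting down would mean losing the fixed cost of $2066, so operating at a loss of $122 is better by $1944.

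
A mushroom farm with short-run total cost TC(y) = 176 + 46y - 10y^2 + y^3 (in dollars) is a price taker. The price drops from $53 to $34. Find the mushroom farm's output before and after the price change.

MC = 46 - 20y + 3y^2; the shutdown threshold is min AVC = $21 (at y = 5).
At P = $53 ≥ min AVC, set P = MC on the rising branch: y = 7.
At P = $34 ≥ min AVC, set P = MC: y = 6. The firm stays open but cuts output.

Output falls from 7 to 6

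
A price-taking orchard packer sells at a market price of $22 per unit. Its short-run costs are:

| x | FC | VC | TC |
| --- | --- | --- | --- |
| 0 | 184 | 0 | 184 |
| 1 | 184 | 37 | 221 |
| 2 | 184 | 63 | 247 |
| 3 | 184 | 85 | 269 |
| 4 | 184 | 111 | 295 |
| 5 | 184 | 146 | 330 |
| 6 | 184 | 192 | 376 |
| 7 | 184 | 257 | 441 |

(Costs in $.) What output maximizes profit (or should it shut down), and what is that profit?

x = 0 (shut down); profit = -$184

Tabulate TR − TC: x=0: -184; x=1: -199; x=2: -203; x=3: -203; x=4: -207; x=5: -220; x=6: -244; x=7: -287.
Profit is highest at x = 0. Equivalently, the lowest AVC in the table is 111/4 ≈ $27.75 at x = 4, and P = $22 falls below it — price never covers variable cost, so the firm shuts down and loses only its fixed cost.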